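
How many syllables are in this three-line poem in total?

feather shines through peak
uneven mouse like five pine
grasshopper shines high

17

Line 1: feather (2), shines (1), through (1), peak (1) → 5
Line 2: uneven (3), mouse (1), like (1), five (1), pine (1) → 7
Line 3: grasshopper (3), shines (1), high (1) → 5
Total: 5 + 7 + 5 = 17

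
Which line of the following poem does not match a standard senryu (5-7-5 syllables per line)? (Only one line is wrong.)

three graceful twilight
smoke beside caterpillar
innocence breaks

Line 3

Line 1: "three graceful twilight": 1+2+2 = 5 ✓
Line 2: "smoke beside caterpillar": 1+2+4 = 7 ✓
Line 3: "innocence breaks": 3+1 = 4 (expected 5)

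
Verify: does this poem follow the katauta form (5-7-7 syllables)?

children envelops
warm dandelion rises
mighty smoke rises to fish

Yes

Line 1: "children envelops": 2+3 = 5 ✓
Line 2: "warm dandelion rises": 1+4+2 = 7 ✓
Line 3: "mighty smoke rises to fish": 2+1+2+1+1 = 7 ✓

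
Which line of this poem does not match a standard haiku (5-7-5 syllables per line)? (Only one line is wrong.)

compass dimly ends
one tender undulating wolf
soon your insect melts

Line 2

Line 1: compass(2) + dimly(2) + ends(1) = 5 ✓
Line 2: one(1) + tender(2) + undulating(4) + wolf(1) = 8 (expected 7)
Line 3: soon(1) + your(1) + insect(2) + melts(1) = 5 ✓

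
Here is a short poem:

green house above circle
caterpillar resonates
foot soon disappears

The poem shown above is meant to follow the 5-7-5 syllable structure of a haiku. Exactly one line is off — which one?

Line 1: "green house above circle": 1+1+2+2 = 6 (expected 5)
Line 2: "caterpillar resonates": 4+3 = 7 ✓
Line 3: "foot soon disappears": 1+1+3 = 5 ✓

Line 1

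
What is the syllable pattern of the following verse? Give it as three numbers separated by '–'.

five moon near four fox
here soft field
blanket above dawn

5–3–5

Line 1: five (1), moon (1), near (1), four (1), fox (1) → 5
Line 2: here (1), soft (1), field (1) → 3
Line 3: blanket (2), above (2), dawn (1) → 5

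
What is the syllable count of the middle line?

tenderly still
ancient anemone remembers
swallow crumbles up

The middle line: ancient(2) + anemone(4) + remembers(3) = 9

9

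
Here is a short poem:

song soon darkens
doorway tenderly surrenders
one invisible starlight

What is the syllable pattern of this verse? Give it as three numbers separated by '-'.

Line 1: song(1) + soon(1) + darkens(2) = 4
Line 2: doorway(2) + tenderly(3) + surrenders(3) = 8
Line 3: one(1) + invisible(4) + starlight(2) = 7

4-8-7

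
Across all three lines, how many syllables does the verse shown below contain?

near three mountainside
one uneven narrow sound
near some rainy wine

17

Line 1: near(1) + three(1) + mountainside(3) = 5
Line 2: one(1) + uneven(3) + narrow(2) + sound(1) = 7
Line 3: near(1) + some(1) + rainy(2) + wine(1) = 5
Total: 5 + 7 + 5 = 17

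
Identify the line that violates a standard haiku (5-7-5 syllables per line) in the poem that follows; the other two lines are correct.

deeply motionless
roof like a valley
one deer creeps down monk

The second line

Line 1: deeply (2), motionless (3) → 5 ✓
Line 2: roof (1), like (1), a (1), valley (2) → 5 (expected 7)
Line 3: one (1), deer (1), creeps (1), down (1), monk (1) → 5 ✓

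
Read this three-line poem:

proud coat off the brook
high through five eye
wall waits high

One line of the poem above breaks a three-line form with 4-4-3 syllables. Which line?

Line 1: "proud coat off the brook": 1+1+1+1+1 = 5 (expected 4)
Line 2: "high through five eye": 1+1+1+1 = 4 ✓
Line 3: "wall waits high": 1+1+1 = 3 ✓

Line 1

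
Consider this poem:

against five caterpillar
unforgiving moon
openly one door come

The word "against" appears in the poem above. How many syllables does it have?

2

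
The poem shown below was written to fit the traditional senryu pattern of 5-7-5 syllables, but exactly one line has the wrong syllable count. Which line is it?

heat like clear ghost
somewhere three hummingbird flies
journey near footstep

The first line

Line 1: heat (1), like (1), clear (1), ghost (1) → 4 (expected 5)
Line 2: somewhere (2), three (1), hummingbird (3), flies (1) → 7 ✓
Line 3: journey (2), near (1), footstep (2) → 5 ✓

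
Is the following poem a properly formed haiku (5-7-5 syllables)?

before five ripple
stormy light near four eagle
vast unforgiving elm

Line 1: before(2) + five(1) + ripple(2) = 5 ✓
Line 2: stormy(2) + light(1) + near(1) + four(1) + eagle(2) = 7 ✓
Line 3: vast(1) + unforgiving(4) + elm(1) = 6 (expected 5)

No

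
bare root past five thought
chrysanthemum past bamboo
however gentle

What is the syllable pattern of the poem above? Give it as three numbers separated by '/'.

Line 1: bare(1) + root(1) + past(1) + five(1) + thought(1) = 5
Line 2: chrysanthemum(4) + past(1) + bamboo(2) = 7
Line 3: however(3) + gentle(2) = 5

5/7/5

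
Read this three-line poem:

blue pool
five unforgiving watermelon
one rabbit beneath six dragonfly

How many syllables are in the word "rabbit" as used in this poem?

2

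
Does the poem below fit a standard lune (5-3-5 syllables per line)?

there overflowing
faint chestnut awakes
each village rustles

Line 1: there (1), overflowing (4) → 5 ✓
Line 2: faint (1), chestnut (2), awakes (2) → 5 (expected 3)
Line 3: each (1), village (2), rustles (2) → 5 ✓

No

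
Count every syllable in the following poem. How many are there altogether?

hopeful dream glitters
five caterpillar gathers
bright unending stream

Line 1: hopeful (2), dream (1), glitters (2) → 5
Line 2: five (1), caterpillar (4), gathers (2) → 7
Line 3: bright (1), unending (3), stream (1) → 5
Total: 5 + 7 + 5 = 17

17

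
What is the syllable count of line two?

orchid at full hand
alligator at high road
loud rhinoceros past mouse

7

Line two: alligator(4) + at(1) + high(1) + road(1) = 7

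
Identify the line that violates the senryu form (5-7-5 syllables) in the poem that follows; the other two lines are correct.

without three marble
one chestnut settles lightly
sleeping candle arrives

Line 3

Line 1: "without three marble": 2+1+2 = 5 ✓
Line 2: "one chestnut settles lightly": 1+2+2+2 = 7 ✓
Line 3: "sleeping candle arrives": 2+2+2 = 6 (expected 5)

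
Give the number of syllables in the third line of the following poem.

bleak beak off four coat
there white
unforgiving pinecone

6

The third line: unforgiving(4) + pinecone(2) = 6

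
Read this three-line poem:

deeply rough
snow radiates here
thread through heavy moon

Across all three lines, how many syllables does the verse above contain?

Line 1: deeply (2), rough (1) → 3
Line 2: snow (1), radiates (3), here (1) → 5
Line 3: thread (1), through (1), heavy (2), moon (1) → 5
Total: 3 + 5 + 5 = 13

13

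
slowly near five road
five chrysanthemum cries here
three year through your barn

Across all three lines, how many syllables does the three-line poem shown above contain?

Line 1: slowly (2), near (1), five (1), road (1) → 5
Line 2: five (1), chrysanthemum (4), cries (1), here (1) → 7
Line 3: three (1), year (1), through (1), your (1), barn (1) → 5
Total: 5 + 7 + 5 = 17

17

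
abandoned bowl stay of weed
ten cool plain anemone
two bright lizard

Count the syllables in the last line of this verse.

4

The last line: two(1) + bright(1) + lizard(2) = 4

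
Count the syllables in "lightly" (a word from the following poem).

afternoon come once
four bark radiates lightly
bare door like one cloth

2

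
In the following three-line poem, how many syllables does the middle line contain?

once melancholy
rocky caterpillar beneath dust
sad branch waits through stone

9

The middle line: rocky (2), caterpillar (4), beneath (2), dust (1) → 9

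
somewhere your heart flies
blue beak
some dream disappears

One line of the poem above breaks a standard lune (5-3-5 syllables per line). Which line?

Line 1: somewhere(2) + your(1) + heart(1) + flies(1) = 5 ✓
Line 2: blue(1) + beak(1) = 2 (expected 3)
Line 3: some(1) + dream(1) + disappears(3) = 5 ✓

The second line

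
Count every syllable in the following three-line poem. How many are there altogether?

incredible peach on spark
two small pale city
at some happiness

17

Line 1: "incredible peach on spark": 4+1+1+1 = 7
Line 2: "two small pale city": 1+1+1+2 = 5
Line 3: "at some happiness": 1+1+3 = 5
Total: 7 + 5 + 5 = 17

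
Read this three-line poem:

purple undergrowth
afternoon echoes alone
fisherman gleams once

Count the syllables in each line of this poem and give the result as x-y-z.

Line 1: purple(2) + undergrowth(3) = 5
Line 2: afternoon(3) + echoes(2) + alone(2) = 7
Line 3: fisherman(3) + gleams(1) + once(1) = 5

5-7-5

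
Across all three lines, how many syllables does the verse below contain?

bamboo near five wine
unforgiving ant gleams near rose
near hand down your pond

Line 1: bamboo(2) + near(1) + five(1) + wine(1) = 5
Line 2: unforgiving(4) + ant(1) + gleams(1) + near(1) + rose(1) = 8
Line 3: near(1) + hand(1) + down(1) + your(1) + pond(1) = 5
Total: 5 + 8 + 5 = 18

18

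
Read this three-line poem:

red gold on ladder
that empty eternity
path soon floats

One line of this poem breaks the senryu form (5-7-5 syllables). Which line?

The third line

Line 1: "red gold on ladder": 1+1+1+2 = 5 ✓
Line 2: "that empty eternity": 1+2+4 = 7 ✓
Line 3: "path soon floats": 1+1+1 = 3 (expected 5)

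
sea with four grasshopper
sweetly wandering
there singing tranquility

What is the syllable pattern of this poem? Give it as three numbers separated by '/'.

Line 1: sea(1) + with(1) + four(1) + grasshopper(3) = 6
Line 2: sweetly(2) + wandering(3) = 5
Line 3: there(1) + singing(2) + tranquility(4) = 7

6/5/7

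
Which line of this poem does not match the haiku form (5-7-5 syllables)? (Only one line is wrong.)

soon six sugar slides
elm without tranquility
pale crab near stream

Line 1: "soon six sugar slides": 1+1+2+1 = 5 ✓
Line 2: "elm without tranquility": 1+2+4 = 7 ✓
Line 3: "pale crab near stream": 1+1+1+1 = 4 (expected 5)

Line 3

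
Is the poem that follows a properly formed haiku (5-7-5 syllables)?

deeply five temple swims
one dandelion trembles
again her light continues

No

Line 1: deeply (2), five (1), temple (2), swims (1) → 6 (expected 5)
Line 2: one (1), dandelion (4), trembles (2) → 7 ✓
Line 3: again (2), her (1), light (1), continues (3) → 7 (expected 5)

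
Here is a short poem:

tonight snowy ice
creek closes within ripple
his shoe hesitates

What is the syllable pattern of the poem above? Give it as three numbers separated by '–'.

5–7–5

Line 1: "tonight snowy ice": 2+2+1 = 5
Line 2: "creek closes within ripple": 1+2+2+2 = 7
Line 3: "his shoe hesitates": 1+1+3 = 5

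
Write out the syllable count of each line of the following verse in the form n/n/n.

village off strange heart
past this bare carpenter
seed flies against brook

5/6/5

Line 1: "village off strange heart": 2+1+1+1 = 5
Line 2: "past this bare carpenter": 1+1+1+3 = 6
Line 3: "seed flies against brook": 1+1+2+1 = 5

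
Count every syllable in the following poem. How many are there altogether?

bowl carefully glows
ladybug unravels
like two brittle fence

16

Line 1: bowl(1) + carefully(3) + glows(1) = 5
Line 2: ladybug(3) + unravels(3) = 6
Line 3: like(1) + two(1) + brittle(2) + fence(1) = 5
Total: 5 + 6 + 5 = 16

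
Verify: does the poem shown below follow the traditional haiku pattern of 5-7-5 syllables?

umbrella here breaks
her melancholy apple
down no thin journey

Yes

Line 1: umbrella (3), here (1), breaks (1) → 5 ✓
Line 2: her (1), melancholy (4), apple (2) → 7 ✓
Line 3: down (1), no (1), thin (1), journey (2) → 5 ✓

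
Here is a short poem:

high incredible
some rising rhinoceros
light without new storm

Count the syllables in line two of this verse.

7

Line two: "some rising rhinoceros": 1+2+4 = 7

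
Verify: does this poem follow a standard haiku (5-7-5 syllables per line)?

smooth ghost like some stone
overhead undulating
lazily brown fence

Line 1: smooth (1), ghost (1), like (1), some (1), stone (1) → 5 ✓
Line 2: overhead (3), undulating (4) → 7 ✓
Line 3: lazily (3), brown (1), fence (1) → 5 ✓

Yes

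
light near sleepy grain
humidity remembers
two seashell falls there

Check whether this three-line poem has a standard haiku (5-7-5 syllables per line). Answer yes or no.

Line 1: light(1) + near(1) + sleepy(2) + grain(1) = 5 ✓
Line 2: humidity(4) + remembers(3) = 7 ✓
Line 3: two(1) + seashell(2) + falls(1) + there(1) = 5 ✓

Yes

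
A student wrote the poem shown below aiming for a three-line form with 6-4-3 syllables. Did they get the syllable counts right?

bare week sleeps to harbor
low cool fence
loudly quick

No

Line 1: bare(1) + week(1) + sleeps(1) + to(1) + harbor(2) = 6 ✓
Line 2: low(1) + cool(1) + fence(1) = 3 (expected 4)
Line 3: loudly(2) + quick(1) = 3 ✓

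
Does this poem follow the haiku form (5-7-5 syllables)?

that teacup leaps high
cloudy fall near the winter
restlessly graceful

Yes

Line 1: "that teacup leaps high": 1+2+1+1 = 5 ✓
Line 2: "cloudy fall near the winter": 2+1+1+1+2 = 7 ✓
Line 3: "restlessly graceful": 3+2 = 5 ✓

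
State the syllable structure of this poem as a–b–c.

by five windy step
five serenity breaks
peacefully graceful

Line 1: by(1) + five(1) + windy(2) + step(1) = 5
Line 2: five(1) + serenity(4) + breaks(1) = 6
Line 3: peacefully(3) + graceful(2) = 5

5–6–5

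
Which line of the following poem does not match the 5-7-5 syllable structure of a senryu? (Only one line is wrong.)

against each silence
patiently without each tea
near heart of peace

Line 1: against (2), each (1), silence (2) → 5 ✓
Line 2: patiently (3), without (2), each (1), tea (1) → 7 ✓
Line 3: near (1), heart (1), of (1), peace (1) → 4 (expected 5)

Line 3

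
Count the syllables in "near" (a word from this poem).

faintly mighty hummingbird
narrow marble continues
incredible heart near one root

1

"near" has 1 syllable.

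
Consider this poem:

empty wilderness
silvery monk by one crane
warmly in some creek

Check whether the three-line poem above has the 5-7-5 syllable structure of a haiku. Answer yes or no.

Yes

Line 1: "empty wilderness": 2+3 = 5 ✓
Line 2: "silvery monk by one crane": 3+1+1+1+1 = 7 ✓
Line 3: "warmly in some creek": 2+1+1+1 = 5 ✓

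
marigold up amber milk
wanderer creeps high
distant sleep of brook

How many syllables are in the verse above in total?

17

Line 1: marigold (3), up (1), amber (2), milk (1) → 7
Line 2: wanderer (3), creeps (1), high (1) → 5
Line 3: distant (2), sleep (1), of (1), brook (1) → 5
Total: 7 + 5 + 5 = 17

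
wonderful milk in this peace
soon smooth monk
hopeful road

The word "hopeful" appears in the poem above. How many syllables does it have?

"hopeful" has 2 syllables.

2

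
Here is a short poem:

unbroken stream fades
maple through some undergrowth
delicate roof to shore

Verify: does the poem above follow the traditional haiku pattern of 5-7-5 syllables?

Line 1: unbroken (3), stream (1), fades (1) → 5 ✓
Line 2: maple (2), through (1), some (1), undergrowth (3) → 7 ✓
Line 3: delicate (3), roof (1), to (1), shore (1) → 6 (expected 5)

No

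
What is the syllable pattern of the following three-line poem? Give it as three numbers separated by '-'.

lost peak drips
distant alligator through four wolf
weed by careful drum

Line 1: "lost peak drips": 1+1+1 = 3
Line 2: "distant alligator through four wolf": 2+4+1+1+1 = 9
Line 3: "weed by careful drum": 1+1+2+1 = 5

3-9-5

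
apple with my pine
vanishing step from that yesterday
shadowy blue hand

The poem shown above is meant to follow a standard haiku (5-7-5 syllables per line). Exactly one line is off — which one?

The second line

Line 1: apple(2) + with(1) + my(1) + pine(1) = 5 ✓
Line 2: vanishing(3) + step(1) + from(1) + that(1) + yesterday(3) = 9 (expected 7)
Line 3: shadowy(3) + blue(1) + hand(1) = 5 ✓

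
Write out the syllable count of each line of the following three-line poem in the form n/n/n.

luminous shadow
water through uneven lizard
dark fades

Line 1: luminous (3), shadow (2) → 5
Line 2: water (2), through (1), uneven (3), lizard (2) → 8
Line 3: dark (1), fades (1) → 2

5/8/2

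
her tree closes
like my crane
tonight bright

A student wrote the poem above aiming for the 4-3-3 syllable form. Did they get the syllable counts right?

Yes

Line 1: "her tree closes": 1+1+2 = 4 ✓
Line 2: "like my crane": 1+1+1 = 3 ✓
Line 3: "tonight bright": 2+1 = 3 ✓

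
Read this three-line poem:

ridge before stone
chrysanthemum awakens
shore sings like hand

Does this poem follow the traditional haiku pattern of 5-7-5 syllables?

No

Line 1: ridge (1), before (2), stone (1) → 4 (expected 5)
Line 2: chrysanthemum (4), awakens (3) → 7 ✓
Line 3: shore (1), sings (1), like (1), hand (1) → 4 (expected 5)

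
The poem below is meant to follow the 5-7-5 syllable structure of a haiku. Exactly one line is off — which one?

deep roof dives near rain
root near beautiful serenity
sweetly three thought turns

Line 1: deep (1), roof (1), dives (1), near (1), rain (1) → 5 ✓
Line 2: root (1), near (1), beautiful (3), serenity (4) → 9 (expected 7)
Line 3: sweetly (2), three (1), thought (1), turns (1) → 5 ✓

Line 2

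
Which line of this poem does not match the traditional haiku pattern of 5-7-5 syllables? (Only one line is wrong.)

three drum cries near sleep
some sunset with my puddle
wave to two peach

Line 1: three(1) + drum(1) + cries(1) + near(1) + sleep(1) = 5 ✓
Line 2: some(1) + sunset(2) + with(1) + my(1) + puddle(2) = 7 ✓
Line 3: wave(1) + to(1) + two(1) + peach(1) = 4 (expected 5)

The third line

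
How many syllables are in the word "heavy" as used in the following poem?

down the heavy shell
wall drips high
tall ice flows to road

2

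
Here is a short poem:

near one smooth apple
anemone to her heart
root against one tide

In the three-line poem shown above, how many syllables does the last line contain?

The last line: root(1) + against(2) + one(1) + tide(1) = 5

5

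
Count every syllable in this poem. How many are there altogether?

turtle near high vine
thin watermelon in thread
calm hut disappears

17

Line 1: "turtle near high vine": 2+1+1+1 = 5
Line 2: "thin watermelon in thread": 1+4+1+1 = 7
Line 3: "calm hut disappears": 1+1+3 = 5
Total: 5 + 7 + 5 = 17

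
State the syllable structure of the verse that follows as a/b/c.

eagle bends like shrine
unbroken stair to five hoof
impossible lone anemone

Line 1: eagle (2), bends (1), like (1), shrine (1) → 5
Line 2: unbroken (3), stair (1), to (1), five (1), hoof (1) → 7
Line 3: impossible (4), lone (1), anemone (4) → 9

5/7/9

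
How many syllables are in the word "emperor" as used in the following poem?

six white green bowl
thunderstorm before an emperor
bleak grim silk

3

"emperor" has 3 syllables.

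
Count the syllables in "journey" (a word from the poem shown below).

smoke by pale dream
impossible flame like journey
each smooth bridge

"journey" has 2 syllables.

2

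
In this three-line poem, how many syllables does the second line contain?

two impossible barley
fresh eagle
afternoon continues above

The second line: fresh(1) + eagle(2) = 3

3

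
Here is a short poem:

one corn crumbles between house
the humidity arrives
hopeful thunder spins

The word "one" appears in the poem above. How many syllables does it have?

1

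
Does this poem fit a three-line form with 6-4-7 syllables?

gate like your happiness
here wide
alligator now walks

Line 1: "gate like your happiness": 1+1+1+3 = 6 ✓
Line 2: "here wide": 1+1 = 2 (expected 4)
Line 3: "alligator now walks": 4+1+1 = 6 (expected 7)

No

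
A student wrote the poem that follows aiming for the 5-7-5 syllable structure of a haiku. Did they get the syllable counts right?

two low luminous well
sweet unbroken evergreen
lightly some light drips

No

Line 1: "two low luminous well": 1+1+3+1 = 6 (expected 5)
Line 2: "sweet unbroken evergreen": 1+3+3 = 7 ✓
Line 3: "lightly some light drips": 2+1+1+1 = 5 ✓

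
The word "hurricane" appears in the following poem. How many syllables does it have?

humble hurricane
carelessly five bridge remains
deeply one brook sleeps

3

"hurricane" has 3 syllables.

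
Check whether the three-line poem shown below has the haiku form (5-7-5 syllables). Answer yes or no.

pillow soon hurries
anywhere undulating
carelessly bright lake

Line 1: pillow(2) + soon(1) + hurries(2) = 5 ✓
Line 2: anywhere(3) + undulating(4) = 7 ✓
Line 3: carelessly(3) + bright(1) + lake(1) = 5 ✓

Yes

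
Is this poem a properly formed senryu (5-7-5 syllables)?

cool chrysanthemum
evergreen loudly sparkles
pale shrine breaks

No

Line 1: cool (1), chrysanthemum (4) → 5 ✓
Line 2: evergreen (3), loudly (2), sparkles (2) → 7 ✓
Line 3: pale (1), shrine (1), breaks (1) → 3 (expected 5)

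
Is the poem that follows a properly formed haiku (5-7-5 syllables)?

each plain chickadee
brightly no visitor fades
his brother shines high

Line 1: each (1), plain (1), chickadee (3) → 5 ✓
Line 2: brightly (2), no (1), visitor (3), fades (1) → 7 ✓
Line 3: his (1), brother (2), shines (1), high (1) → 5 ✓

Yes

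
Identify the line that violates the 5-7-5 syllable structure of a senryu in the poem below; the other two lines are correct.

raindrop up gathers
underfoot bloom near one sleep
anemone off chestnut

Line 3

Line 1: raindrop(2) + up(1) + gathers(2) = 5 ✓
Line 2: underfoot(3) + bloom(1) + near(1) + one(1) + sleep(1) = 7 ✓
Line 3: anemone(4) + off(1) + chestnut(2) = 7 (expected 5)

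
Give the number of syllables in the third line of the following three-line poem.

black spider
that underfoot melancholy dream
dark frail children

4

The third line: "dark frail children": 1+1+2 = 4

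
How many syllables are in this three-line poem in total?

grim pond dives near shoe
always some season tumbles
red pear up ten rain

17

Line 1: grim(1) + pond(1) + dives(1) + near(1) + shoe(1) = 5
Line 2: always(2) + some(1) + season(2) + tumbles(2) = 7
Line 3: red(1) + pear(1) + up(1) + ten(1) + rain(1) = 5
Total: 5 + 7 + 5 = 17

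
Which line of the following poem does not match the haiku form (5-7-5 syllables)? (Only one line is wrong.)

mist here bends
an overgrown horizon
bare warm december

Line 1: "mist here bends": 1+1+1 = 3 (expected 5)
Line 2: "an overgrown horizon": 1+3+3 = 7 ✓
Line 3: "bare warm december": 1+1+3 = 5 ✓

Line 1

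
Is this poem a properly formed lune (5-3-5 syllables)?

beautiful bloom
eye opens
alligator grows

No

Line 1: beautiful (3), bloom (1) → 4 (expected 5)
Line 2: eye (1), opens (2) → 3 ✓
Line 3: alligator (4), grows (1) → 5 ✓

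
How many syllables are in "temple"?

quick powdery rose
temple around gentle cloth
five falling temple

2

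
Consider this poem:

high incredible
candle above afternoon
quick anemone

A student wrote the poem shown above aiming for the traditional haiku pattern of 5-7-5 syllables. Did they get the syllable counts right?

Line 1: high (1), incredible (4) → 5 ✓
Line 2: candle (2), above (2), afternoon (3) → 7 ✓
Line 3: quick (1), anemone (4) → 5 ✓

Yes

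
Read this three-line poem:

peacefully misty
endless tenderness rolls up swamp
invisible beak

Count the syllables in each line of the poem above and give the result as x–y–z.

Line 1: peacefully(3) + misty(2) = 5
Line 2: endless(2) + tenderness(3) + rolls(1) + up(1) + swamp(1) = 8
Line 3: invisible(4) + beak(1) = 5

5–8–5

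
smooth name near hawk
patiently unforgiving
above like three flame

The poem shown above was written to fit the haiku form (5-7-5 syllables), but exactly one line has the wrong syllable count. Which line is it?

Line 1

Line 1: "smooth name near hawk": 1+1+1+1 = 4 (expected 5)
Line 2: "patiently unforgiving": 3+4 = 7 ✓
Line 3: "above like three flame": 2+1+1+1 = 5 ✓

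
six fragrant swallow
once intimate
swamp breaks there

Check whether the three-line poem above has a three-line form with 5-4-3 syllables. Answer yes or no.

Line 1: "six fragrant swallow": 1+2+2 = 5 ✓
Line 2: "once intimate": 1+3 = 4 ✓
Line 3: "swamp breaks there": 1+1+1 = 3 ✓

Yes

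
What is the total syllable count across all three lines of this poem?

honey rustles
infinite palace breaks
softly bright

Line 1: honey (2), rustles (2) → 4
Line 2: infinite (3), palace (2), breaks (1) → 6
Line 3: softly (2), bright (1) → 3
Total: 4 + 6 + 3 = 13

13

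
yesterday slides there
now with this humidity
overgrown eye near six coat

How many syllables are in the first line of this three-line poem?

5

The first line: yesterday(3) + slides(1) + there(1) = 5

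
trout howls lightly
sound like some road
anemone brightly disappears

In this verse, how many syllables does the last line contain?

The last line: "anemone brightly disappears": 4+2+3 = 9

9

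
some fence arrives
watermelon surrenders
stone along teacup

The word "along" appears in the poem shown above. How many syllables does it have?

2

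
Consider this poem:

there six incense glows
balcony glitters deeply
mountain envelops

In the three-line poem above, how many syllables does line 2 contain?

Line 2: "balcony glitters deeply": 3+2+2 = 7

7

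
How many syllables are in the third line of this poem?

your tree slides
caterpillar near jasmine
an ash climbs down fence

The third line: an (1), ash (1), climbs (1), down (1), fence (1) → 5

5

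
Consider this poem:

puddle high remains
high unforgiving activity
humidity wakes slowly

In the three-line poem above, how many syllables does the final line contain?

The final line: humidity (4), wakes (1), slowly (2) → 7

7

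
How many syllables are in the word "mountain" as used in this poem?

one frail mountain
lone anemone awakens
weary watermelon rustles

"mountain" has 2 syllables.

2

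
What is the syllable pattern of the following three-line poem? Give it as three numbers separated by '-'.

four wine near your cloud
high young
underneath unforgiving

Line 1: four(1) + wine(1) + near(1) + your(1) + cloud(1) = 5
Line 2: high(1) + young(1) = 2
Line 3: underneath(3) + unforgiving(4) = 7

5-2-7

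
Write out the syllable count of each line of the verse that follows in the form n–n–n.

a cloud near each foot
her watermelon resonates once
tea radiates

Line 1: a(1) + cloud(1) + near(1) + each(1) + foot(1) = 5
Line 2: her(1) + watermelon(4) + resonates(3) + once(1) = 9
Line 3: tea(1) + radiates(3) = 4

5–9–4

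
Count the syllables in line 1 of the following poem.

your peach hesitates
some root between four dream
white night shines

Line 1: your (1), peach (1), hesitates (3) → 5

5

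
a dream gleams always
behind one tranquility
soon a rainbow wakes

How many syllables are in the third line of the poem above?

The third line: "soon a rainbow wakes": 1+1+2+1 = 5

5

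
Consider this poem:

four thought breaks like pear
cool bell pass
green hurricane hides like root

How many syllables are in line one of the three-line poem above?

Line one: four (1), thought (1), breaks (1), like (1), pear (1) → 5

5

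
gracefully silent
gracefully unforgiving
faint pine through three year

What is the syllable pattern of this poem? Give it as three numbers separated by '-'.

Line 1: gracefully (3), silent (2) → 5
Line 2: gracefully (3), unforgiving (4) → 7
Line 3: faint (1), pine (1), through (1), three (1), year (1) → 5

5-7-5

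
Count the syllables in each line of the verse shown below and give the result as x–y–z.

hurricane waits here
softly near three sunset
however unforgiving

Line 1: "hurricane waits here": 3+1+1 = 5
Line 2: "softly near three sunset": 2+1+1+2 = 6
Line 3: "however unforgiving": 3+4 = 7

5–6–7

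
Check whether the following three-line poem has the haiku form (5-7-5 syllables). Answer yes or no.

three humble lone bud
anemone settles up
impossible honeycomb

Line 1: three (1), humble (2), lone (1), bud (1) → 5 ✓
Line 2: anemone (4), settles (2), up (1) → 7 ✓
Line 3: impossible (4), honeycomb (3) → 7 (expected 5)

No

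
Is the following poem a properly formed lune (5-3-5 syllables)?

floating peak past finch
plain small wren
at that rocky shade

Line 1: floating (2), peak (1), past (1), finch (1) → 5 ✓
Line 2: plain (1), small (1), wren (1) → 3 ✓
Line 3: at (1), that (1), rocky (2), shade (1) → 5 ✓

Yes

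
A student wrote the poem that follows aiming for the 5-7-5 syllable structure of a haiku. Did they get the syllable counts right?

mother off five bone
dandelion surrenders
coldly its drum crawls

Line 1: "mother off five bone": 2+1+1+1 = 5 ✓
Line 2: "dandelion surrenders": 4+3 = 7 ✓
Line 3: "coldly its drum crawls": 2+1+1+1 = 5 ✓

Yes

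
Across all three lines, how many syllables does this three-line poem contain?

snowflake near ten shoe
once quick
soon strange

Line 1: "snowflake near ten shoe": 2+1+1+1 = 5
Line 2: "once quick": 1+1 = 2
Line 3: "soon strange": 1+1 = 2
Total: 5 + 2 + 2 = 9

9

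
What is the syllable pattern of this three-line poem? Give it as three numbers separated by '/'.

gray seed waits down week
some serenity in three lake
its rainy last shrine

Line 1: gray(1) + seed(1) + waits(1) + down(1) + week(1) = 5
Line 2: some(1) + serenity(4) + in(1) + three(1) + lake(1) = 8
Line 3: its(1) + rainy(2) + last(1) + shrine(1) = 5

5/8/5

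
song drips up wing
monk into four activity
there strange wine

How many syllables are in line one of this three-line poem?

4

Line one: "song drips up wing": 1+1+1+1 = 4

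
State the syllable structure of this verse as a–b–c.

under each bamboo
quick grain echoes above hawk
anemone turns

5–7–5

Line 1: "under each bamboo": 2+1+2 = 5
Line 2: "quick grain echoes above hawk": 1+1+2+2+1 = 7
Line 3: "anemone turns": 4+1 = 5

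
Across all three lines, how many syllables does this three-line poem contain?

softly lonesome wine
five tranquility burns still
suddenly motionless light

Line 1: softly (2), lonesome (2), wine (1) → 5
Line 2: five (1), tranquility (4), burns (1), still (1) → 7
Line 3: suddenly (3), motionless (3), light (1) → 7
Total: 5 + 7 + 7 = 19

19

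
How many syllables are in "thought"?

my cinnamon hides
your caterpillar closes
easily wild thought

1

"thought" has 1 syllable.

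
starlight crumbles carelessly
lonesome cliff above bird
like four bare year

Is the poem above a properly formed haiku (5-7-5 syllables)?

No

Line 1: "starlight crumbles carelessly": 2+2+3 = 7 (expected 5)
Line 2: "lonesome cliff above bird": 2+1+2+1 = 6 (expected 7)
Line 3: "like four bare year": 1+1+1+1 = 4 (expected 5)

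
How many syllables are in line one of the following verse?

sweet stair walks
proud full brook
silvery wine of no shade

3

Line one: "sweet stair walks": 1+1+1 = 3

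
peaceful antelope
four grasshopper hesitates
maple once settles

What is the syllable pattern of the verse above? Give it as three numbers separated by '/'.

5/7/5

Line 1: "peaceful antelope": 2+3 = 5
Line 2: "four grasshopper hesitates": 1+3+3 = 7
Line 3: "maple once settles": 2+1+2 = 5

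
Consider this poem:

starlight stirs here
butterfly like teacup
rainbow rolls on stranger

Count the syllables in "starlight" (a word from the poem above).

2

"starlight" has 2 syllables.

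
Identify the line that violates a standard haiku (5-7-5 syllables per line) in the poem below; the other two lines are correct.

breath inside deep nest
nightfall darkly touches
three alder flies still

Line 1: breath(1) + inside(2) + deep(1) + nest(1) = 5 ✓
Line 2: nightfall(2) + darkly(2) + touches(2) = 6 (expected 7)
Line 3: three(1) + alder(2) + flies(1) + still(1) = 5 ✓

The second line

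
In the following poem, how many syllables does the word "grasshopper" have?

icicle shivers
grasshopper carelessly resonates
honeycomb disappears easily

3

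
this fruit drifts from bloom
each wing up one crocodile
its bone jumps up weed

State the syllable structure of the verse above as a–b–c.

Line 1: "this fruit drifts from bloom": 1+1+1+1+1 = 5
Line 2: "each wing up one crocodile": 1+1+1+1+3 = 7
Line 3: "its bone jumps up weed": 1+1+1+1+1 = 5

5–7–5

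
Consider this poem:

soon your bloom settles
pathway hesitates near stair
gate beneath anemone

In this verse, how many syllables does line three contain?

Line three: gate(1) + beneath(2) + anemone(4) = 7

7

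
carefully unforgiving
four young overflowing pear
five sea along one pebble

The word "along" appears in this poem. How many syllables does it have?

2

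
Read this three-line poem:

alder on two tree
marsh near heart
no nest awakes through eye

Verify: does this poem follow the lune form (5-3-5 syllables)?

Line 1: alder(2) + on(1) + two(1) + tree(1) = 5 ✓
Line 2: marsh(1) + near(1) + heart(1) = 3 ✓
Line 3: no(1) + nest(1) + awakes(2) + through(1) + eye(1) = 6 (expected 5)

No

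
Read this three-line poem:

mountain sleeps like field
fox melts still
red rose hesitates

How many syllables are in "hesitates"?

"hesitates" has 3 syllables.

3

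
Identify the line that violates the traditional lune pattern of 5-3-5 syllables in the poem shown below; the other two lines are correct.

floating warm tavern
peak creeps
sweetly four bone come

Line 1: floating (2), warm (1), tavern (2) → 5 ✓
Line 2: peak (1), creeps (1) → 2 (expected 3)
Line 3: sweetly (2), four (1), bone (1), come (1) → 5 ✓

Line 2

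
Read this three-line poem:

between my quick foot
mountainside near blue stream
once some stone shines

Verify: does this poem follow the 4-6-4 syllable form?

No

Line 1: between (2), my (1), quick (1), foot (1) → 5 (expected 4)
Line 2: mountainside (3), near (1), blue (1), stream (1) → 6 ✓
Line 3: once (1), some (1), stone (1), shines (1) → 4 ✓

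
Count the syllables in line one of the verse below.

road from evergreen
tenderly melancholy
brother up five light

5

Line one: road(1) + from(1) + evergreen(3) = 5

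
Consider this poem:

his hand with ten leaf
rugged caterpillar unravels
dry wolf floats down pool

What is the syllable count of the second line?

9

The second line: "rugged caterpillar unravels": 2+4+3 = 9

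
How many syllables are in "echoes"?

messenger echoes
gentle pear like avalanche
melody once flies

2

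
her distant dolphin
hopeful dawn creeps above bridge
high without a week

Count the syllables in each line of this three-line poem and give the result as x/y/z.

Line 1: her(1) + distant(2) + dolphin(2) = 5
Line 2: hopeful(2) + dawn(1) + creeps(1) + above(2) + bridge(1) = 7
Line 3: high(1) + without(2) + a(1) + week(1) = 5

5/7/5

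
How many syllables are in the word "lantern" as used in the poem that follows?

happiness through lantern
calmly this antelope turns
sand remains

"lantern" has 2 syllables.

2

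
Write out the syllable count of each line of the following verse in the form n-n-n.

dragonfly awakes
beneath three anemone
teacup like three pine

Line 1: dragonfly (3), awakes (2) → 5
Line 2: beneath (2), three (1), anemone (4) → 7
Line 3: teacup (2), like (1), three (1), pine (1) → 5

5-7-5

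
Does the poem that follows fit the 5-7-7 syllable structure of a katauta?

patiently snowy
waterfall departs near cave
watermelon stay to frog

Line 1: patiently (3), snowy (2) → 5 ✓
Line 2: waterfall (3), departs (2), near (1), cave (1) → 7 ✓
Line 3: watermelon (4), stay (1), to (1), frog (1) → 7 ✓

Yes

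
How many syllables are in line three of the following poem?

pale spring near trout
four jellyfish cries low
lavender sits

Line three: lavender (3), sits (1) → 4

4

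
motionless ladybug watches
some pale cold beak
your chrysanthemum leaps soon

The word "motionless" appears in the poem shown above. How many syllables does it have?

3

"motionless" has 3 syllables.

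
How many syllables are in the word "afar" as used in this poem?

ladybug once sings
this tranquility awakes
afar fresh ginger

"afar" has 2 syllables.

2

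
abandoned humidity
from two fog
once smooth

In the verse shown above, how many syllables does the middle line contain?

3

The middle line: from(1) + two(1) + fog(1) = 3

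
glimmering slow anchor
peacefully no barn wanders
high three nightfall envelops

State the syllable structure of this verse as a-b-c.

Line 1: "glimmering slow anchor": 3+1+2 = 6
Line 2: "peacefully no barn wanders": 3+1+1+2 = 7
Line 3: "high three nightfall envelops": 1+1+2+3 = 7

6-7-7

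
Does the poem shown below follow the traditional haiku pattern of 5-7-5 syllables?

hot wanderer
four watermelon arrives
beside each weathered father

Line 1: hot (1), wanderer (3) → 4 (expected 5)
Line 2: four (1), watermelon (4), arrives (2) → 7 ✓
Line 3: beside (2), each (1), weathered (2), father (2) → 7 (expected 5)

No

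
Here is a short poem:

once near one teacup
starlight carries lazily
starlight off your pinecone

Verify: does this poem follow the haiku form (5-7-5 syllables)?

No

Line 1: once (1), near (1), one (1), teacup (2) → 5 ✓
Line 2: starlight (2), carries (2), lazily (3) → 7 ✓
Line 3: starlight (2), off (1), your (1), pinecone (2) → 6 (expected 5)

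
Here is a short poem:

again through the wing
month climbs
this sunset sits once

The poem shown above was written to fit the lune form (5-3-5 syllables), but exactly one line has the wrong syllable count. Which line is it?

Line 1: again(2) + through(1) + the(1) + wing(1) = 5 ✓
Line 2: month(1) + climbs(1) = 2 (expected 3)
Line 3: this(1) + sunset(2) + sits(1) + once(1) = 5 ✓

The second line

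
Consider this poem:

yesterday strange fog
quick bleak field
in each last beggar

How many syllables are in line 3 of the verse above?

5

Line 3: in (1), each (1), last (1), beggar (2) → 5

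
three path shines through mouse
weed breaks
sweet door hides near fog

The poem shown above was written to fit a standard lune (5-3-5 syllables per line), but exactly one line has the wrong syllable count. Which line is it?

Line 1: three (1), path (1), shines (1), through (1), mouse (1) → 5 ✓
Line 2: weed (1), breaks (1) → 2 (expected 3)
Line 3: sweet (1), door (1), hides (1), near (1), fog (1) → 5 ✓

The second line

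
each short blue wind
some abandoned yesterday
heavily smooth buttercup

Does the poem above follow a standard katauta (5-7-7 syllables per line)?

No

Line 1: "each short blue wind": 1+1+1+1 = 4 (expected 5)
Line 2: "some abandoned yesterday": 1+3+3 = 7 ✓
Line 3: "heavily smooth buttercup": 3+1+3 = 7 ✓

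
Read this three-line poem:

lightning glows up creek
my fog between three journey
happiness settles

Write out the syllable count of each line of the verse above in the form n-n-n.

Line 1: lightning (2), glows (1), up (1), creek (1) → 5
Line 2: my (1), fog (1), between (2), three (1), journey (2) → 7
Line 3: happiness (3), settles (2) → 5

5-7-5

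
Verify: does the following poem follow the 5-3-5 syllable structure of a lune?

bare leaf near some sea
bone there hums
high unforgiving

Line 1: "bare leaf near some sea": 1+1+1+1+1 = 5 ✓
Line 2: "bone there hums": 1+1+1 = 3 ✓
Line 3: "high unforgiving": 1+4 = 5 ✓

Yes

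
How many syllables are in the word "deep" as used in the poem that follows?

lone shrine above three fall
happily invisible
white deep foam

"deep" has 1 syllable.

1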